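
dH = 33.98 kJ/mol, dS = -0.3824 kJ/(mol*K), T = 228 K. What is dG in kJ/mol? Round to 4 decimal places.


Gibbs: dG = dH - T*dS (consistent units, dS already in kJ/(mol*K)).
T*dS = 228 * -0.3824 = -87.1872
dG = 33.98 - (-87.1872)
dG = 121.1672 kJ/mol, rounded to 4 dp:

121.1672 kJ/mol


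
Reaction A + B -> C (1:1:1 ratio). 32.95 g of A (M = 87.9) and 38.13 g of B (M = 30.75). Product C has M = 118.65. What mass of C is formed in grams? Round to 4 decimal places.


Find moles of each reactant; the smaller value is the limiting reagent in a 1:1:1 reaction, so moles_C equals moles of the limiter.
n_A = mass_A / M_A = 32.95 / 87.9 = 0.374858 mol
n_B = mass_B / M_B = 38.13 / 30.75 = 1.24 mol
Limiting reagent: A (smaller), n_limiting = 0.374858 mol
mass_C = n_limiting * M_C = 0.374858 * 118.65
mass_C = 44.4769017 g, rounded to 4 dp:

44.4769 g


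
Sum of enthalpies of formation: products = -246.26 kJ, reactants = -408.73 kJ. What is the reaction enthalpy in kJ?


dH_rxn = sum(dH_f products) - sum(dH_f reactants)
dH_rxn = -246.26 - (-408.73)
dH_rxn = 162.47 kJ:

162.47 kJ


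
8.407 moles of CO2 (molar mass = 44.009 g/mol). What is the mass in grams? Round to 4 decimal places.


mass = n * M
mass = 8.407 * 44.009
mass = 369.983663 g, rounded to 4 dp:

369.9837 g


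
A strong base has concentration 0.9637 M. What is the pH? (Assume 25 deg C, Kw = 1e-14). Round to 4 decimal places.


A strong base dissociates completely, so [OH-] equals the given concentration.
pOH = -log10([OH-]) = -log10(0.9637) = 0.016058
pH = 14 - pOH = 14 - 0.016058
pH = 13.983942, rounded to 4 dp:

13.9839


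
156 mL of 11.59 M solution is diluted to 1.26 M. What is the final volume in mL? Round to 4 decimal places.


Dilution: M1*V1 = M2*V2, solve for V2.
V2 = M1*V1 / M2
V2 = 11.59 * 156 / 1.26
V2 = 1808.04 / 1.26
V2 = 1434.95238095 mL, rounded to 4 dp:

1434.9524 mL


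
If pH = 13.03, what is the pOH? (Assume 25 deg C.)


At 25 deg C, pH + pOH = 14.
pOH = 14 - pH = 14 - 13.03
pOH = 0.97:

0.97


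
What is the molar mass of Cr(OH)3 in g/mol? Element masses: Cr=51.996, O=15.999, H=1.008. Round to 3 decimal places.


M = sum(count * atomic_mass) over atoms.
M = 1*51.996 + 3*15.999 + 3*1.008
M = 51.996 + 47.997 + 3.024
M = 103.017 g/mol, rounded to 3 dp:

103.017 g/mol


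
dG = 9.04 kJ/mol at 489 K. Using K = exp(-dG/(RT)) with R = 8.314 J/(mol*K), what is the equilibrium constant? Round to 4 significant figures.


dG is in kJ/mol; multiply by 1000 to match R in J/(mol*K).
RT = 8.314 * 489 = 4065.546 J/mol
exponent = -dG*1000 / (RT) = -(9.04*1000) / 4065.546 = -2.22356358
K = exp(-2.22356358)
K = 0.10822276, rounded to 4 significant figures:

0.1082


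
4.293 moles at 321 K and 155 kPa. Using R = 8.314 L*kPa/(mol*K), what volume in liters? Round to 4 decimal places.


PV = nRT, solve for V = nRT / P.
nRT = 4.293 * 8.314 * 321 = 11457.1326
V = 11457.1326 / 155
V = 73.91698452 L, rounded to 4 dp:

73.9170 L


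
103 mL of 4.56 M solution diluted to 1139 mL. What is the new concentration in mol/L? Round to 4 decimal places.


Dilution: M1*V1 = M2*V2, solve for M2.
M2 = M1*V1 / V2
M2 = 4.56 * 103 / 1139
M2 = 469.68 / 1139
M2 = 0.41236172 mol/L, rounded to 4 dp:

0.4124 mol/L


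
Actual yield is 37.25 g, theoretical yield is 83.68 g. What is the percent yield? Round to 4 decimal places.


% yield = 100 * actual / theoretical
% yield = 100 * 37.25 / 83.68
% yield = 44.51481836 %, rounded to 4 dp:

44.5148 %


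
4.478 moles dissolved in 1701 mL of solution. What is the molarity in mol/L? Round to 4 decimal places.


Convert volume to liters: V_L = V_mL / 1000.
V_L = 1701 / 1000 = 1.701 L
M = n / V_L = 4.478 / 1.701
M = 2.63256908 mol/L, rounded to 4 dp:

2.6326 mol/L


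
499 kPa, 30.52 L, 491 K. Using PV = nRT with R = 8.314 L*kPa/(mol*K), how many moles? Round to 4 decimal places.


PV = nRT, solve for n = PV / (RT).
PV = 499 * 30.52 = 15229.48
RT = 8.314 * 491 = 4082.174
n = 15229.48 / 4082.174
n = 3.73072779 mol, rounded to 4 dp:

3.7307 mol


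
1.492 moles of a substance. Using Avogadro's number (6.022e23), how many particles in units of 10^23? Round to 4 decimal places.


N = n * NA, then divide by 1e23 for the requested units.
N / 1e23 = n * 6.022
N / 1e23 = 1.492 * 6.022
N / 1e23 = 8.984824, rounded to 4 dp:

8.9848


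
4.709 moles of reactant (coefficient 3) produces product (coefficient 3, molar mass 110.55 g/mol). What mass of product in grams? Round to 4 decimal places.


Use the coefficient ratio to convert reactant moles to product moles, then multiply by the product's molar mass.
moles_P = moles_R * (coeff_P / coeff_R) = 4.709 * (3/3) = 4.709
mass_P = moles_P * M_P = 4.709 * 110.55
mass_P = 520.57995 g, rounded to 4 dp:

520.5800 g


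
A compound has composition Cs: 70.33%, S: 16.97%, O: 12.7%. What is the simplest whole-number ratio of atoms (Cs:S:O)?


Assume 100 g of compound, divide each mass% by atomic mass to get moles, then normalize by the smallest to get a raw atom ratio.
Moles per 100 g: Cs: 70.33/132.905 = 0.5292, S: 16.97/32.065 = 0.5292, O: 12.7/15.999 = 0.7938
Raw ratio (divide by min = 0.5292): Cs: 1.0, S: 1.0, O: 1.5
Multiply by 2 to clear fractions: Cs: 2.0 ~= 2, S: 2.0 ~= 2, O: 3.0 ~= 3
Reduce by GCD to get the simplest whole-number ratio:

2:2:3


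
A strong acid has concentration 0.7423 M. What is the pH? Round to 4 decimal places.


A strong acid dissociates completely, so [H+] equals the given concentration.
pH = -log10([H+]) = -log10(0.7423)
pH = 0.12942054, rounded to 4 dp:

0.1294


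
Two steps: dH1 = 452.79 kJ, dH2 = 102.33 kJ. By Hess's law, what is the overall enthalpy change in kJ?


Hess's law: enthalpy is a state function, so add the step enthalpies.
dH_total = dH1 + dH2 = 452.79 + (102.33)
dH_total = 555.12 kJ:

555.12 kJ


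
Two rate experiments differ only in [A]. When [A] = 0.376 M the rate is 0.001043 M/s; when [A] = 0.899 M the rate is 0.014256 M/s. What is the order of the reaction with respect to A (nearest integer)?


Rate is proportional to [A]^n, so rate2/rate1 = ([A]2/[A]1)^n. Take logs to solve for n.
rate2/rate1 = 0.014256 / 0.001043 = 13.6683
[A]2/[A]1 = 0.899 / 0.376 = 2.391
n = ln(13.6683) / ln(2.391) = 3.0
Nearest integer order:

3


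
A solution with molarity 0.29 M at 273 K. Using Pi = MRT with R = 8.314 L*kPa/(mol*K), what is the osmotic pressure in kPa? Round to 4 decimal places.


Osmotic pressure (van't Hoff): Pi = M*R*T.
RT = 8.314 * 273 = 2269.722
Pi = 0.29 * 2269.722
Pi = 658.21938 kPa, rounded to 4 dp:

658.2194 kPa


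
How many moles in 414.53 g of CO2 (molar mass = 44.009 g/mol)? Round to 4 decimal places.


n = mass / M
n = 414.53 / 44.009
n = 9.41920971 mol, rounded to 4 dp:

9.4192 mol


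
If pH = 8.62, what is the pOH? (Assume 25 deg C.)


At 25 deg C, pH + pOH = 14.
pOH = 14 - pH = 14 - 8.62
pOH = 5.38:

5.38


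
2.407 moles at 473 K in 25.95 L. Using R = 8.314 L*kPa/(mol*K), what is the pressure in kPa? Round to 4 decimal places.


PV = nRT, solve for P = nRT / V.
nRT = 2.407 * 8.314 * 473 = 9465.5805
P = 9465.5805 / 25.95
P = 364.76225434 kPa, rounded to 4 dp:

364.7623 kPa


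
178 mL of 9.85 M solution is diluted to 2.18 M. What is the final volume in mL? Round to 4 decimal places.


Dilution: M1*V1 = M2*V2, solve for V2.
V2 = M1*V1 / M2
V2 = 9.85 * 178 / 2.18
V2 = 1753.3 / 2.18
V2 = 804.26605505 mL, rounded to 4 dp:

804.2661 mL


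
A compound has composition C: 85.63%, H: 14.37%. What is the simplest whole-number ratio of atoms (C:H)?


Assume 100 g of compound, divide each mass% by atomic mass to get moles, then normalize by the smallest to get a raw atom ratio.
Moles per 100 g: C: 85.63/12.011 = 7.1293, H: 14.37/1.008 = 14.256
Raw ratio (divide by min = 7.1293): C: 1.0, H: 2.0
Multiply by 1 to clear fractions: C: 1.0 ~= 1, H: 2.0 ~= 2
Reduce by GCD to get the simplest whole-number ratio:

1:2


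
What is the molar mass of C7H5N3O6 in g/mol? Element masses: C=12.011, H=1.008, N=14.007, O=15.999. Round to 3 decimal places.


M = sum(count * atomic_mass) over atoms.
M = 7*12.011 + 5*1.008 + 3*14.007 + 6*15.999
M = 84.077 + 5.04 + 42.021 + 95.994
M = 227.132 g/mol, rounded to 3 dp:

227.132 g/mol


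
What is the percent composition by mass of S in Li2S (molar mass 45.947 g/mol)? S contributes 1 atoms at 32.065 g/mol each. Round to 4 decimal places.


pct = 100 * (n_elem * M_elem) / M_total
mass_contribution = 1 * 32.065 = 32.065 g/mol
pct = 100 * 32.065 / 45.947
pct = 69.78692842 %, rounded to 4 dp:

69.7869 %


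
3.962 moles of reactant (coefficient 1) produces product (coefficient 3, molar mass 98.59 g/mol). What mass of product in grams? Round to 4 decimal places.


Use the coefficient ratio to convert reactant moles to product moles, then multiply by the product's molar mass.
moles_P = moles_R * (coeff_P / coeff_R) = 3.962 * (3/1) = 11.886
mass_P = moles_P * M_P = 11.886 * 98.59
mass_P = 1171.84074 g, rounded to 4 dp:

1171.8407 g


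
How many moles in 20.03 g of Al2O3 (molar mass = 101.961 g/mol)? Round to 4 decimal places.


n = mass / M
n = 20.03 / 101.961
n = 0.19644766 mol, rounded to 4 dp:

0.1964 mol


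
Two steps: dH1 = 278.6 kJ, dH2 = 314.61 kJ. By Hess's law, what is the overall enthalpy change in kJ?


Hess's law: enthalpy is a state function, so add the step enthalpies.
dH_total = dH1 + dH2 = 278.6 + (314.61)
dH_total = 593.21 kJ:

593.21 kJ


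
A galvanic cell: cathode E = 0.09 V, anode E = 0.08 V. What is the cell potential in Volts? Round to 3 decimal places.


Standard cell potential: E_cell = E_cathode - E_anode.
E_cell = 0.09 - (0.08)
E_cell = 0.01 V, rounded to 3 dp:

0.010 V


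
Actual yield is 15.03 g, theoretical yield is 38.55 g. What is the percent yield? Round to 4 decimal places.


% yield = 100 * actual / theoretical
% yield = 100 * 15.03 / 38.55
% yield = 38.98832685 %, rounded to 4 dp:

38.9883 %


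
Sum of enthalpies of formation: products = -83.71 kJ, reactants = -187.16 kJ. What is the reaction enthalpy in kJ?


dH_rxn = sum(dH_f products) - sum(dH_f reactants)
dH_rxn = -83.71 - (-187.16)
dH_rxn = 103.45 kJ:

103.45 kJ


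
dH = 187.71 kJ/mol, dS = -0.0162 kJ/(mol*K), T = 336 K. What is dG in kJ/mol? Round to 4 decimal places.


Gibbs: dG = dH - T*dS (consistent units, dS already in kJ/(mol*K)).
T*dS = 336 * -0.0162 = -5.4432
dG = 187.71 - (-5.4432)
dG = 193.1532 kJ/mol, rounded to 4 dp:

193.1532 kJ/mol


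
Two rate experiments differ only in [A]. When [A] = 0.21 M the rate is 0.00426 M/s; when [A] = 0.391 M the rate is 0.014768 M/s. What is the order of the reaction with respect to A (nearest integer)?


Rate is proportional to [A]^n, so rate2/rate1 = ([A]2/[A]1)^n. Take logs to solve for n.
rate2/rate1 = 0.014768 / 0.00426 = 3.4667
[A]2/[A]1 = 0.391 / 0.21 = 1.8619
n = ln(3.4667) / ln(1.8619) = 2.0
Nearest integer order:

2


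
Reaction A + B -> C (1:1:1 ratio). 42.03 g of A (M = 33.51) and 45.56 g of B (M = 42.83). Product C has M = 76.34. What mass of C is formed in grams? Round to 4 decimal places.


Find moles of each reactant; the smaller value is the limiting reagent in a 1:1:1 reaction, so moles_C equals moles of the limiter.
n_A = mass_A / M_A = 42.03 / 33.51 = 1.254252 mol
n_B = mass_B / M_B = 45.56 / 42.83 = 1.06374 mol
Limiting reagent: B (smaller), n_limiting = 1.06374 mol
mass_C = n_limiting * M_C = 1.06374 * 76.34
mass_C = 81.2059116 g, rounded to 4 dp:

81.2059 g


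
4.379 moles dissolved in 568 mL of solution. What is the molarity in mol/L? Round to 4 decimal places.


Convert volume to liters: V_L = V_mL / 1000.
V_L = 568 / 1000 = 0.568 L
M = n / V_L = 4.379 / 0.568
M = 7.70950704 mol/L, rounded to 4 dp:

7.7095 mol/L


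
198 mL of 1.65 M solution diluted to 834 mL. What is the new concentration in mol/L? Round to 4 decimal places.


Dilution: M1*V1 = M2*V2, solve for M2.
M2 = M1*V1 / V2
M2 = 1.65 * 198 / 834
M2 = 326.7 / 834
M2 = 0.39172662 mol/L, rounded to 4 dp:

0.3917 mol/L


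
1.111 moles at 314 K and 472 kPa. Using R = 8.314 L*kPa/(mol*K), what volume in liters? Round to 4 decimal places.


PV = nRT, solve for V = nRT / P.
nRT = 1.111 * 8.314 * 314 = 2900.3722
V = 2900.3722 / 472
V = 6.14485636 L, rounded to 4 dp:

6.1449 L


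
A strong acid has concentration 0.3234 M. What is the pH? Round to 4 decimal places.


A strong acid dissociates completely, so [H+] equals the given concentration.
pH = -log10([H+]) = -log10(0.3234)
pH = 0.49025998, rounded to 4 dp:

0.4903


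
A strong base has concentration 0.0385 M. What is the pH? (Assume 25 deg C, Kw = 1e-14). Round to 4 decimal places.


A strong base dissociates completely, so [OH-] equals the given concentration.
pOH = -log10([OH-]) = -log10(0.0385) = 1.414539
pH = 14 - pOH = 14 - 1.414539
pH = 12.585461, rounded to 4 dp:

12.5855


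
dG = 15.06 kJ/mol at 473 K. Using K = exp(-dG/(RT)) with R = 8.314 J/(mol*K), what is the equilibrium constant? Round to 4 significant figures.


dG is in kJ/mol; multiply by 1000 to match R in J/(mol*K).
RT = 8.314 * 473 = 3932.522 J/mol
exponent = -dG*1000 / (RT) = -(15.06*1000) / 3932.522 = -3.8296035
K = exp(-3.8296035)
K = 0.021718225, rounded to 4 significant figures:

0.02172


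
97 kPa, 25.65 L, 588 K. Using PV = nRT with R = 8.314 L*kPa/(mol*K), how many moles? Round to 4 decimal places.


PV = nRT, solve for n = PV / (RT).
PV = 97 * 25.65 = 2488.05
RT = 8.314 * 588 = 4888.632
n = 2488.05 / 4888.632
n = 0.50894606 mol, rounded to 4 dp:

0.5089 mol


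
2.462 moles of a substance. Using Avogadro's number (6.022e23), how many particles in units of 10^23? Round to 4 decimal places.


N = n * NA, then divide by 1e23 for the requested units.
N / 1e23 = n * 6.022
N / 1e23 = 2.462 * 6.022
N / 1e23 = 14.826164, rounded to 4 dp:

14.8262


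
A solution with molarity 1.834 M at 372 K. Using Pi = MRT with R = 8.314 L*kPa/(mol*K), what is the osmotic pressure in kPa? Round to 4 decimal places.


Osmotic pressure (van't Hoff): Pi = M*R*T.
RT = 8.314 * 372 = 3092.808
Pi = 1.834 * 3092.808
Pi = 5672.209872 kPa, rounded to 4 dp:

5672.2099 kPa


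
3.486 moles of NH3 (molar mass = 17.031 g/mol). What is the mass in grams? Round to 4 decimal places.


mass = n * M
mass = 3.486 * 17.031
mass = 59.370066 g, rounded to 4 dp:

59.3701 g


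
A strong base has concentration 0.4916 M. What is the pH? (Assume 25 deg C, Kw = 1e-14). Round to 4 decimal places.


A strong base dissociates completely, so [OH-] equals the given concentration.
pOH = -log10([OH-]) = -log10(0.4916) = 0.308388
pH = 14 - pOH = 14 - 0.308388
pH = 13.691612, rounded to 4 dp:

13.6916


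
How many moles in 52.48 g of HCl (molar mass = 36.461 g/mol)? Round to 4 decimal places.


n = mass / M
n = 52.48 / 36.461
n = 1.43934615 mol, rounded to 4 dp:

1.4393 mol


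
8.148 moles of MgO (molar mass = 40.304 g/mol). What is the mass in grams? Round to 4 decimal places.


mass = n * M
mass = 8.148 * 40.304
mass = 328.396992 g, rounded to 4 dp:

328.3970 g


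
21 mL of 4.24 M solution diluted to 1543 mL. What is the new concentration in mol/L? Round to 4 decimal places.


Dilution: M1*V1 = M2*V2, solve for M2.
M2 = M1*V1 / V2
M2 = 4.24 * 21 / 1543
M2 = 89.04 / 1543
M2 = 0.05770577 mol/L, rounded to 4 dp:

0.0577 mol/L


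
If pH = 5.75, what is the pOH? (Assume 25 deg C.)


At 25 deg C, pH + pOH = 14.
pOH = 14 - pH = 14 - 5.75
pOH = 8.25:

8.25


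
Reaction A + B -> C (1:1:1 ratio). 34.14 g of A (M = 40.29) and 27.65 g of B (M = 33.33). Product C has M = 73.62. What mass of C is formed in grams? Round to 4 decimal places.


Find moles of each reactant; the smaller value is the limiting reagent in a 1:1:1 reaction, so moles_C equals moles of the limiter.
n_A = mass_A / M_A = 34.14 / 40.29 = 0.847357 mol
n_B = mass_B / M_B = 27.65 / 33.33 = 0.829583 mol
Limiting reagent: B (smaller), n_limiting = 0.829583 mol
mass_C = n_limiting * M_C = 0.829583 * 73.62
mass_C = 61.07390046 g, rounded to 4 dp:

61.0739 g


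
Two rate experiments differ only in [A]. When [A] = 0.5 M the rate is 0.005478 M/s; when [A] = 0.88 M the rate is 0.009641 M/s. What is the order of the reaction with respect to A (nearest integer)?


Rate is proportional to [A]^n, so rate2/rate1 = ([A]2/[A]1)^n. Take logs to solve for n.
rate2/rate1 = 0.009641 / 0.005478 = 1.7599
[A]2/[A]1 = 0.88 / 0.5 = 1.76
n = ln(1.7599) / ln(1.76) = 1.0
Nearest integer order:

1


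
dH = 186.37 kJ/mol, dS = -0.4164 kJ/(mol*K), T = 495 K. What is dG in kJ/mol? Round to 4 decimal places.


Gibbs: dG = dH - T*dS (consistent units, dS already in kJ/(mol*K)).
T*dS = 495 * -0.4164 = -206.118
dG = 186.37 - (-206.118)
dG = 392.488 kJ/mol, rounded to 4 dp:

392.4880 kJ/mol


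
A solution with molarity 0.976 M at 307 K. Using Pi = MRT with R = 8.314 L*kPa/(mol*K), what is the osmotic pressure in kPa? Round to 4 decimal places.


Osmotic pressure (van't Hoff): Pi = M*R*T.
RT = 8.314 * 307 = 2552.398
Pi = 0.976 * 2552.398
Pi = 2491.140448 kPa, rounded to 4 dp:

2491.1404 kPa


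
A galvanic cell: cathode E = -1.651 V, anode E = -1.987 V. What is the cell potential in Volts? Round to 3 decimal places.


Standard cell potential: E_cell = E_cathode - E_anode.
E_cell = -1.651 - (-1.987)
E_cell = 0.336 V, rounded to 3 dp:

0.336 V


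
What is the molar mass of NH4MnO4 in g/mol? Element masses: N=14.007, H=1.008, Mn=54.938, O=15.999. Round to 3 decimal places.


M = sum(count * atomic_mass) over atoms.
M = 1*14.007 + 4*1.008 + 1*54.938 + 4*15.999
M = 14.007 + 4.032 + 54.938 + 63.996
M = 136.973 g/mol, rounded to 3 dp:

136.973 g/mol


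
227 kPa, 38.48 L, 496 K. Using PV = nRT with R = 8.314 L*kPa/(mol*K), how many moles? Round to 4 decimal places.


PV = nRT, solve for n = PV / (RT).
PV = 227 * 38.48 = 8734.96
RT = 8.314 * 496 = 4123.744
n = 8734.96 / 4123.744
n = 2.11821102 mol, rounded to 4 dp:

2.1182 mol


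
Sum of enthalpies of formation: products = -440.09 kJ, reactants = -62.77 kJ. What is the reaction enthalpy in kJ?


dH_rxn = sum(dH_f products) - sum(dH_f reactants)
dH_rxn = -440.09 - (-62.77)
dH_rxn = -377.32 kJ:

-377.32 kJ


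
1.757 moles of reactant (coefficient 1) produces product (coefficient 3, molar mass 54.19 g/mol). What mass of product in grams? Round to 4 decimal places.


Use the coefficient ratio to convert reactant moles to product moles, then multiply by the product's molar mass.
moles_P = moles_R * (coeff_P / coeff_R) = 1.757 * (3/1) = 5.271
mass_P = moles_P * M_P = 5.271 * 54.19
mass_P = 285.63549 g, rounded to 4 dp:

285.6355 g


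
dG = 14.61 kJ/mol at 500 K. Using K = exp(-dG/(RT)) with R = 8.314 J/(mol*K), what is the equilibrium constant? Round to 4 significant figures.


dG is in kJ/mol; multiply by 1000 to match R in J/(mol*K).
RT = 8.314 * 500 = 4157.0 J/mol
exponent = -dG*1000 / (RT) = -(14.61*1000) / 4157.0 = -3.51455376
K = exp(-3.51455376)
K = 0.029761081, rounded to 4 significant figures:

0.02976


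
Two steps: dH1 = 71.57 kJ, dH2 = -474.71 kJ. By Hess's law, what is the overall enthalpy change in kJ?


Hess's law: enthalpy is a state function, so add the step enthalpies.
dH_total = dH1 + dH2 = 71.57 + (-474.71)
dH_total = -403.14 kJ:

-403.14 kJ


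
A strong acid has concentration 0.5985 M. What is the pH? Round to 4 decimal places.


A strong acid dissociates completely, so [H+] equals the given concentration.
pH = -log10([H+]) = -log10(0.5985)
pH = 0.22293585, rounded to 4 dp:

0.2229


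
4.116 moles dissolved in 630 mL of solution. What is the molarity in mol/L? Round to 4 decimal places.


Convert volume to liters: V_L = V_mL / 1000.
V_L = 630 / 1000 = 0.63 L
M = n / V_L = 4.116 / 0.63
M = 6.53333333 mol/L, rounded to 4 dp:

6.5333 mol/L


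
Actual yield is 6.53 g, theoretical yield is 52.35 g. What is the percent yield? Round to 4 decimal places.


% yield = 100 * actual / theoretical
% yield = 100 * 6.53 / 52.35
% yield = 12.47373448 %, rounded to 4 dp:

12.4737 %


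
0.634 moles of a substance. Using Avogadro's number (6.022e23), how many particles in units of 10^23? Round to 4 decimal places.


N = n * NA, then divide by 1e23 for the requested units.
N / 1e23 = n * 6.022
N / 1e23 = 0.634 * 6.022
N / 1e23 = 3.817948, rounded to 4 dp:

3.8179


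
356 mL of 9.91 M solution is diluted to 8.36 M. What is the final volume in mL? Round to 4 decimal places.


Dilution: M1*V1 = M2*V2, solve for V2.
V2 = M1*V1 / M2
V2 = 9.91 * 356 / 8.36
V2 = 3527.96 / 8.36
V2 = 422.00478469 mL, rounded to 4 dp:

422.0048 mL


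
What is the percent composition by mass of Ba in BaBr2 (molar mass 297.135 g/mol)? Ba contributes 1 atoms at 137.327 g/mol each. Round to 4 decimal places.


pct = 100 * (n_elem * M_elem) / M_total
mass_contribution = 1 * 137.327 = 137.327 g/mol
pct = 100 * 137.327 / 297.135
pct = 46.21703939 %, rounded to 4 dp:

46.2170 %


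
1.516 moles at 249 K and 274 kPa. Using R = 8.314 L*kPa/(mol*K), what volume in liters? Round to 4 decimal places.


PV = nRT, solve for V = nRT / P.
nRT = 1.516 * 8.314 * 249 = 3138.402
V = 3138.402 / 274
V = 11.4540219 L, rounded to 4 dp:

11.4540 L


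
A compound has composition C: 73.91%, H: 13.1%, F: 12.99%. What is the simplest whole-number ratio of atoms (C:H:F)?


Assume 100 g of compound, divide each mass% by atomic mass to get moles, then normalize by the smallest to get a raw atom ratio.
Moles per 100 g: C: 73.91/12.011 = 6.1535, H: 13.1/1.008 = 12.996, F: 12.99/18.998 = 0.6838
Raw ratio (divide by min = 0.6838): C: 9.0, H: 19.007, F: 1.0
Multiply by 1 to clear fractions: C: 9.0 ~= 9, H: 19.007 ~= 19, F: 1.0 ~= 1
Reduce by GCD to get the simplest whole-number ratio:

9:19:1


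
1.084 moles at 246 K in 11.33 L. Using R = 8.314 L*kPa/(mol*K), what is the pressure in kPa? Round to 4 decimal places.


PV = nRT, solve for P = nRT / V.
nRT = 1.084 * 8.314 * 246 = 2217.0445
P = 2217.0445 / 11.33
P = 195.67912621 kPa, rounded to 4 dp:

195.6791 kPa


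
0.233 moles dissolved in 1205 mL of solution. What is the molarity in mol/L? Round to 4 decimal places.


Convert volume to liters: V_L = V_mL / 1000.
V_L = 1205 / 1000 = 1.205 L
M = n / V_L = 0.233 / 1.205
M = 0.193361 mol/L, rounded to 4 dp:

0.1934 mol/L


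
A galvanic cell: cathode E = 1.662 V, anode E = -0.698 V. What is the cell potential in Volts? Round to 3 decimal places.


Standard cell potential: E_cell = E_cathode - E_anode.
E_cell = 1.662 - (-0.698)
E_cell = 2.36 V, rounded to 3 dp:

2.360 V


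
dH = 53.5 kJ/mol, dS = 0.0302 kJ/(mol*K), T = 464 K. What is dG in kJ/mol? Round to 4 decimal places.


Gibbs: dG = dH - T*dS (consistent units, dS already in kJ/(mol*K)).
T*dS = 464 * 0.0302 = 14.0128
dG = 53.5 - (14.0128)
dG = 39.4872 kJ/mol, rounded to 4 dp:

39.4872 kJ/mol


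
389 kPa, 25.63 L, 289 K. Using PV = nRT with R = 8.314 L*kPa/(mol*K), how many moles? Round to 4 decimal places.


PV = nRT, solve for n = PV / (RT).
PV = 389 * 25.63 = 9970.07
RT = 8.314 * 289 = 2402.746
n = 9970.07 / 2402.746
n = 4.14944817 mol, rounded to 4 dp:

4.1494 mol


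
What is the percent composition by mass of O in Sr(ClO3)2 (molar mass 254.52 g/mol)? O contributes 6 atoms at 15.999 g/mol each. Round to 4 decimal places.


pct = 100 * (n_elem * M_elem) / M_total
mass_contribution = 6 * 15.999 = 95.994 g/mol
pct = 100 * 95.994 / 254.52
pct = 37.71570014 %, rounded to 4 dp:

37.7157 %


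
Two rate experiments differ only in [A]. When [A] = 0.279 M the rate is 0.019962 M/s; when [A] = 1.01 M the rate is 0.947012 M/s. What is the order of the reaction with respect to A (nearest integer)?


Rate is proportional to [A]^n, so rate2/rate1 = ([A]2/[A]1)^n. Take logs to solve for n.
rate2/rate1 = 0.947012 / 0.019962 = 47.4407
[A]2/[A]1 = 1.01 / 0.279 = 3.6201
n = ln(47.4407) / ln(3.6201) = 3.0
Nearest integer order:

3


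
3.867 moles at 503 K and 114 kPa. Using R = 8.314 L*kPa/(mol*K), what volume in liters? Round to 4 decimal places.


PV = nRT, solve for V = nRT / P.
nRT = 3.867 * 8.314 * 503 = 16171.5697
V = 16171.5697 / 114
V = 141.85587456 L, rounded to 4 dp:

141.8559 L


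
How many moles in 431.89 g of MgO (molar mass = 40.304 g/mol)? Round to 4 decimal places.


n = mass / M
n = 431.89 / 40.304
n = 10.71580985 mol, rounded to 4 dp:

10.7158 mol


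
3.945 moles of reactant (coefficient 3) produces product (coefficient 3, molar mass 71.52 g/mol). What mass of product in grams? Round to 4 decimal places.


Use the coefficient ratio to convert reactant moles to product moles, then multiply by the product's molar mass.
moles_P = moles_R * (coeff_P / coeff_R) = 3.945 * (3/3) = 3.945
mass_P = moles_P * M_P = 3.945 * 71.52
mass_P = 282.1464 g, rounded to 4 dp:

282.1464 g


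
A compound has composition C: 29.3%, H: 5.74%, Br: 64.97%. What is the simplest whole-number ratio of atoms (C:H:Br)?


Assume 100 g of compound, divide each mass% by atomic mass to get moles, then normalize by the smallest to get a raw atom ratio.
Moles per 100 g: C: 29.3/12.011 = 2.4394, H: 5.74/1.008 = 5.6944, Br: 64.97/79.904 = 0.8131
Raw ratio (divide by min = 0.8131): C: 3.0, H: 7.003, Br: 1.0
Multiply by 1 to clear fractions: C: 3.0 ~= 3, H: 7.003 ~= 7, Br: 1.0 ~= 1
Reduce by GCD to get the simplest whole-number ratio:

3:7:1


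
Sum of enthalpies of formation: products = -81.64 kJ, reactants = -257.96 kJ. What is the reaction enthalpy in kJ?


dH_rxn = sum(dH_f products) - sum(dH_f reactants)
dH_rxn = -81.64 - (-257.96)
dH_rxn = 176.32 kJ:

176.32 kJ


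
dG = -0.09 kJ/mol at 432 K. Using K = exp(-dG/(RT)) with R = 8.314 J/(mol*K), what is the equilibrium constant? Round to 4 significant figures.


dG is in kJ/mol; multiply by 1000 to match R in J/(mol*K).
RT = 8.314 * 432 = 3591.648 J/mol
exponent = -dG*1000 / (RT) = -(-0.09*1000) / 3591.648 = 0.02505813
K = exp(0.02505813)
K = 1.0253747, rounded to 4 significant figures:

1.025


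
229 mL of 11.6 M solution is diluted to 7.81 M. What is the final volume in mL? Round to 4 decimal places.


Dilution: M1*V1 = M2*V2, solve for V2.
V2 = M1*V1 / M2
V2 = 11.6 * 229 / 7.81
V2 = 2656.4 / 7.81
V2 = 340.12804097 mL, rounded to 4 dp:

340.1280 mL


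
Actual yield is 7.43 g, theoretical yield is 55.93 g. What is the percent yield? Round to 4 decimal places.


% yield = 100 * actual / theoretical
% yield = 100 * 7.43 / 55.93
% yield = 13.28446272 %, rounded to 4 dp:

13.2845 %


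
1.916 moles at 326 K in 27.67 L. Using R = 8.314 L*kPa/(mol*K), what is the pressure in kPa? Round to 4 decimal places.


PV = nRT, solve for P = nRT / V.
nRT = 1.916 * 8.314 * 326 = 5193.0574
P = 5193.0574 / 27.67
P = 187.67825804 kPa, rounded to 4 dp:

187.6783 kPa


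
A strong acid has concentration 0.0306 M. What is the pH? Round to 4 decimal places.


A strong acid dissociates completely, so [H+] equals the given concentration.
pH = -log10([H+]) = -log10(0.0306)
pH = 1.51427857, rounded to 4 dp:

1.5143


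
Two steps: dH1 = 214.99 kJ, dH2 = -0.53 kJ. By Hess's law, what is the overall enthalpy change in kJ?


Hess's law: enthalpy is a state function, so add the step enthalpies.
dH_total = dH1 + dH2 = 214.99 + (-0.53)
dH_total = 214.46 kJ:

214.46 kJ


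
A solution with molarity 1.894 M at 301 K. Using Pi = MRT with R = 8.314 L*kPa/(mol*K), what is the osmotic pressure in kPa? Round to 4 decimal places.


Osmotic pressure (van't Hoff): Pi = M*R*T.
RT = 8.314 * 301 = 2502.514
Pi = 1.894 * 2502.514
Pi = 4739.761516 kPa, rounded to 4 dp:

4739.7615 kPa


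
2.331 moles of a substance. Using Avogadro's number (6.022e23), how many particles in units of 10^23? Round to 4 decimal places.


N = n * NA, then divide by 1e23 for the requested units.
N / 1e23 = n * 6.022
N / 1e23 = 2.331 * 6.022
N / 1e23 = 14.037282, rounded to 4 dp:

14.0373


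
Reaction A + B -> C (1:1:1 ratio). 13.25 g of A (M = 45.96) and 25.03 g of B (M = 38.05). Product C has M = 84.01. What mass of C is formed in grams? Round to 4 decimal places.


Find moles of each reactant; the smaller value is the limiting reagent in a 1:1:1 reaction, so moles_C equals moles of the limiter.
n_A = mass_A / M_A = 13.25 / 45.96 = 0.288294 mol
n_B = mass_B / M_B = 25.03 / 38.05 = 0.657819 mol
Limiting reagent: A (smaller), n_limiting = 0.288294 mol
mass_C = n_limiting * M_C = 0.288294 * 84.01
mass_C = 24.21957894 g, rounded to 4 dp:

24.2196 g


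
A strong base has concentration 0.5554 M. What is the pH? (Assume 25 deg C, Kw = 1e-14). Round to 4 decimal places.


A strong base dissociates completely, so [OH-] equals the given concentration.
pOH = -log10([OH-]) = -log10(0.5554) = 0.255394
pH = 14 - pOH = 14 - 0.255394
pH = 13.744606, rounded to 4 dp:

13.7446


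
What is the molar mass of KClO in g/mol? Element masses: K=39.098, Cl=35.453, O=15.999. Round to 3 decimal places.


M = sum(count * atomic_mass) over atoms.
M = 1*39.098 + 1*35.453 + 1*15.999
M = 39.098 + 35.453 + 15.999
M = 90.55 g/mol, rounded to 3 dp:

90.550 g/mol


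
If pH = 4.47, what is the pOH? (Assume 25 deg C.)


At 25 deg C, pH + pOH = 14.
pOH = 14 - pH = 14 - 4.47
pOH = 9.53:

9.53


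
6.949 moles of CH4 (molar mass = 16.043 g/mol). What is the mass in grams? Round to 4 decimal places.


mass = n * M
mass = 6.949 * 16.043
mass = 111.482807 g, rounded to 4 dp:

111.4828 g


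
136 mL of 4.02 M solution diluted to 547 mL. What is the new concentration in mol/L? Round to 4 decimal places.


Dilution: M1*V1 = M2*V2, solve for M2.
M2 = M1*V1 / V2
M2 = 4.02 * 136 / 547
M2 = 546.72 / 547
M2 = 0.99948812 mol/L, rounded to 4 dp:

0.9995 mol/L


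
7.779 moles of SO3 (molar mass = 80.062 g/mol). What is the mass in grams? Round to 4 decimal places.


mass = n * M
mass = 7.779 * 80.062
mass = 622.802298 g, rounded to 4 dp:

622.8023 g


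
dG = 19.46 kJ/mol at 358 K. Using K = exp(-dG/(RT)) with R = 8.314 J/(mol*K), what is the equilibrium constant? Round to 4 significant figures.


dG is in kJ/mol; multiply by 1000 to match R in J/(mol*K).
RT = 8.314 * 358 = 2976.412 J/mol
exponent = -dG*1000 / (RT) = -(19.46*1000) / 2976.412 = -6.53807336
K = exp(-6.53807336)
K = 0.0014472742, rounded to 4 significant figures:

0.001447


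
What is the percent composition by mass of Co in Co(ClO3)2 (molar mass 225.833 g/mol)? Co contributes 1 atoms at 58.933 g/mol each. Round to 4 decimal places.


pct = 100 * (n_elem * M_elem) / M_total
mass_contribution = 1 * 58.933 = 58.933 g/mol
pct = 100 * 58.933 / 225.833
pct = 26.09583188 %, rounded to 4 dp:

26.0958 %


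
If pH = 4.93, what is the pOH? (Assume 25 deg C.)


At 25 deg C, pH + pOH = 14.
pOH = 14 - pH = 14 - 4.93
pOH = 9.07:

9.07


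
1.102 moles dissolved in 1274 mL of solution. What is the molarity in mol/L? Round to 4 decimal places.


Convert volume to liters: V_L = V_mL / 1000.
V_L = 1274 / 1000 = 1.274 L
M = n / V_L = 1.102 / 1.274
M = 0.86499215 mol/L, rounded to 4 dp:

0.8650 mol/L


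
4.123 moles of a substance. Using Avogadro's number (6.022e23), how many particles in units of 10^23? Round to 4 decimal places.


N = n * NA, then divide by 1e23 for the requested units.
N / 1e23 = n * 6.022
N / 1e23 = 4.123 * 6.022
N / 1e23 = 24.828706, rounded to 4 dp:

24.8287


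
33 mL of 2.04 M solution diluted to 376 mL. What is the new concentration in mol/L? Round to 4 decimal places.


Dilution: M1*V1 = M2*V2, solve for M2.
M2 = M1*V1 / V2
M2 = 2.04 * 33 / 376
M2 = 67.32 / 376
M2 = 0.17904255 mol/L, rounded to 4 dp:

0.1790 mol/L


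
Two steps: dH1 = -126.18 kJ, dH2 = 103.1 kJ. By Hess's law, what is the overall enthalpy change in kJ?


Hess's law: enthalpy is a state function, so add the step enthalpies.
dH_total = dH1 + dH2 = -126.18 + (103.1)
dH_total = -23.08 kJ:

-23.08 kJ


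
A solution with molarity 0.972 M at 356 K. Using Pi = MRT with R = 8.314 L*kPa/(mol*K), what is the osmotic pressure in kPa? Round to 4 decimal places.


Osmotic pressure (van't Hoff): Pi = M*R*T.
RT = 8.314 * 356 = 2959.784
Pi = 0.972 * 2959.784
Pi = 2876.910048 kPa, rounded to 4 dp:

2876.9100 kPa


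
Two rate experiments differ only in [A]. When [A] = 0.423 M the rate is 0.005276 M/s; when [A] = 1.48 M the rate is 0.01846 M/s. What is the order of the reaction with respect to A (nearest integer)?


Rate is proportional to [A]^n, so rate2/rate1 = ([A]2/[A]1)^n. Take logs to solve for n.
rate2/rate1 = 0.01846 / 0.005276 = 3.4989
[A]2/[A]1 = 1.48 / 0.423 = 3.4988
n = ln(3.4989) / ln(3.4988) = 1.0
Nearest integer order:

1


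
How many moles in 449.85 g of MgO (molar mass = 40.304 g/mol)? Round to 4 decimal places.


n = mass / M
n = 449.85 / 40.304
n = 11.16142318 mol, rounded to 4 dp:

11.1614 mol


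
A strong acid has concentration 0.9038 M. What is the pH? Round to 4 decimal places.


A strong acid dissociates completely, so [H+] equals the given concentration.
pH = -log10([H+]) = -log10(0.9038)
pH = 0.04392766, rounded to 4 dp:

0.0439


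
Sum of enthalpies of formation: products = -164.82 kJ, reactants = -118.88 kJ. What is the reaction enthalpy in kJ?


dH_rxn = sum(dH_f products) - sum(dH_f reactants)
dH_rxn = -164.82 - (-118.88)
dH_rxn = -45.94 kJ:

-45.94 kJ


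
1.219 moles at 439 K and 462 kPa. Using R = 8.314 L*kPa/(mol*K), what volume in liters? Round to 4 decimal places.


PV = nRT, solve for V = nRT / P.
nRT = 1.219 * 8.314 * 439 = 4449.1623
V = 4449.1623 / 462
V = 9.63022143 L, rounded to 4 dp:

9.6302 L


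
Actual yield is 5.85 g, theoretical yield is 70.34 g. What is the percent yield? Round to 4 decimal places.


% yield = 100 * actual / theoretical
% yield = 100 * 5.85 / 70.34
% yield = 8.31674723 %, rounded to 4 dp:

8.3167 %


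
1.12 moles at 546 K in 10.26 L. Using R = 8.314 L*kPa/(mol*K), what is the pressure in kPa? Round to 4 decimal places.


PV = nRT, solve for P = nRT / V.
nRT = 1.12 * 8.314 * 546 = 5084.1773
P = 5084.1773 / 10.26
P = 495.5338499 kPa, rounded to 4 dp:

495.5338 kPa


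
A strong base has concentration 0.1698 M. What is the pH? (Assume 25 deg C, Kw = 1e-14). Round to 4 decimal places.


A strong base dissociates completely, so [OH-] equals the given concentration.
pOH = -log10([OH-]) = -log10(0.1698) = 0.770062
pH = 14 - pOH = 14 - 0.770062
pH = 13.229938, rounded to 4 dp:

13.2299


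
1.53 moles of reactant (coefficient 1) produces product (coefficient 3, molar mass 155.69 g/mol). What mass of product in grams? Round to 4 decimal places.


Use the coefficient ratio to convert reactant moles to product moles, then multiply by the product's molar mass.
moles_P = moles_R * (coeff_P / coeff_R) = 1.53 * (3/1) = 4.59
mass_P = moles_P * M_P = 4.59 * 155.69
mass_P = 714.6171 g, rounded to 4 dp:

714.6171 g


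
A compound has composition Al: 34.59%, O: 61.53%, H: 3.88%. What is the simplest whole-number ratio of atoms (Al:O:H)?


Assume 100 g of compound, divide each mass% by atomic mass to get moles, then normalize by the smallest to get a raw atom ratio.
Moles per 100 g: Al: 34.59/26.982 = 1.282, O: 61.53/15.999 = 3.8459, H: 3.88/1.008 = 3.8492
Raw ratio (divide by min = 1.282): Al: 1.0, O: 3.0, H: 3.003
Multiply by 1 to clear fractions: Al: 1.0 ~= 1, O: 3.0 ~= 3, H: 3.003 ~= 3
Reduce by GCD to get the simplest whole-number ratio:

1:3:3


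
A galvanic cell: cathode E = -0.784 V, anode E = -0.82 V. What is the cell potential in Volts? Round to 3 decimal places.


Standard cell potential: E_cell = E_cathode - E_anode.
E_cell = -0.784 - (-0.82)
E_cell = 0.036 V, rounded to 3 dp:

0.036 V


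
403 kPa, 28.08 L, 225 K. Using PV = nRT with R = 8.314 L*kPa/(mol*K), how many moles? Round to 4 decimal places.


PV = nRT, solve for n = PV / (RT).
PV = 403 * 28.08 = 11316.24
RT = 8.314 * 225 = 1870.65
n = 11316.24 / 1870.65
n = 6.04936252 mol, rounded to 4 dp:

6.0494 mol


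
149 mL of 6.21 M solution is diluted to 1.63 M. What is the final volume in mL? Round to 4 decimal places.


Dilution: M1*V1 = M2*V2, solve for V2.
V2 = M1*V1 / M2
V2 = 6.21 * 149 / 1.63
V2 = 925.29 / 1.63
V2 = 567.66257669 mL, rounded to 4 dp:

567.6626 mL


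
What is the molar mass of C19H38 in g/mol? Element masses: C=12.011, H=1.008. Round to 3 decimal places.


M = sum(count * atomic_mass) over atoms.
M = 19*12.011 + 38*1.008
M = 228.209 + 38.304
M = 266.513 g/mol, rounded to 3 dp:

266.513 g/mol


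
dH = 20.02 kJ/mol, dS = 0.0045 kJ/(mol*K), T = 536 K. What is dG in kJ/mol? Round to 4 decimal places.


Gibbs: dG = dH - T*dS (consistent units, dS already in kJ/(mol*K)).
T*dS = 536 * 0.0045 = 2.412
dG = 20.02 - (2.412)
dG = 17.608 kJ/mol, rounded to 4 dp:

17.6080 kJ/mol


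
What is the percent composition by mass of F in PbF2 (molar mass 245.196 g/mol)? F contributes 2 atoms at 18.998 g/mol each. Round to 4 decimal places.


pct = 100 * (n_elem * M_elem) / M_total
mass_contribution = 2 * 18.998 = 37.996 g/mol
pct = 100 * 37.996 / 245.196
pct = 15.49617449 %, rounded to 4 dp:

15.4962 %


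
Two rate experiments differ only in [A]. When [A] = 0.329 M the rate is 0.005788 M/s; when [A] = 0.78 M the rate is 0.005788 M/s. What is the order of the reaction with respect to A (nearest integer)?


Rate is proportional to [A]^n, so rate2/rate1 = ([A]2/[A]1)^n. Take logs to solve for n.
rate2/rate1 = 0.005788 / 0.005788 = 1.0
[A]2/[A]1 = 0.78 / 0.329 = 2.3708
n = ln(1.0) / ln(2.3708) = 0.0
Nearest integer order:

0


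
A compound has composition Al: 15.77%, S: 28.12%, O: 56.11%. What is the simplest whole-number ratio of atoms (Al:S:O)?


Assume 100 g of compound, divide each mass% by atomic mass to get moles, then normalize by the smallest to get a raw atom ratio.
Moles per 100 g: Al: 15.77/26.982 = 0.5845, S: 28.12/32.065 = 0.877, O: 56.11/15.999 = 3.5071
Raw ratio (divide by min = 0.5845): Al: 1.0, S: 1.5, O: 6.001
Multiply by 2 to clear fractions: Al: 2.0 ~= 2, S: 3.001 ~= 3, O: 12.001 ~= 12
Reduce by GCD to get the simplest whole-number ratio:

2:3:12


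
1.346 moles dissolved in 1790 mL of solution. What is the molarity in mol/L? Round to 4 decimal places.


Convert volume to liters: V_L = V_mL / 1000.
V_L = 1790 / 1000 = 1.79 L
M = n / V_L = 1.346 / 1.79
M = 0.75195531 mol/L, rounded to 4 dp:

0.7520 mol/L


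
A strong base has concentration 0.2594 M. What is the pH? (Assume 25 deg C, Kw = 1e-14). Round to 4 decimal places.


A strong base dissociates completely, so [OH-] equals the given concentration.
pOH = -log10([OH-]) = -log10(0.2594) = 0.58603
pH = 14 - pOH = 14 - 0.58603
pH = 13.41397, rounded to 4 dp:

13.4140


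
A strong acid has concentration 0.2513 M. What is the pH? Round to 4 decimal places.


A strong acid dissociates completely, so [H+] equals the given concentration.
pH = -log10([H+]) = -log10(0.2513)
pH = 0.59980751, rounded to 4 dp:

0.5998


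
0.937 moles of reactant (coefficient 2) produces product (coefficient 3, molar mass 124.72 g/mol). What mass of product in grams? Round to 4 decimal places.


Use the coefficient ratio to convert reactant moles to product moles, then multiply by the product's molar mass.
moles_P = moles_R * (coeff_P / coeff_R) = 0.937 * (3/2) = 1.4055
mass_P = moles_P * M_P = 1.4055 * 124.72
mass_P = 175.29396 g, rounded to 4 dp:

175.2940 g


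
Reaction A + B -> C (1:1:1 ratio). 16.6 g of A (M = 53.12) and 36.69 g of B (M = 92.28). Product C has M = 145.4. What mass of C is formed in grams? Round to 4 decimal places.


Find moles of each reactant; the smaller value is the limiting reagent in a 1:1:1 reaction, so moles_C equals moles of the limiter.
n_A = mass_A / M_A = 16.6 / 53.12 = 0.3125 mol
n_B = mass_B / M_B = 36.69 / 92.28 = 0.397594 mol
Limiting reagent: A (smaller), n_limiting = 0.3125 mol
mass_C = n_limiting * M_C = 0.3125 * 145.4
mass_C = 45.4375 g, rounded to 4 dp:

45.4375 g


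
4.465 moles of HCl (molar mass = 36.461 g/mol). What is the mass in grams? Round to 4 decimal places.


mass = n * M
mass = 4.465 * 36.461
mass = 162.798365 g, rounded to 4 dp:

162.7984 g
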